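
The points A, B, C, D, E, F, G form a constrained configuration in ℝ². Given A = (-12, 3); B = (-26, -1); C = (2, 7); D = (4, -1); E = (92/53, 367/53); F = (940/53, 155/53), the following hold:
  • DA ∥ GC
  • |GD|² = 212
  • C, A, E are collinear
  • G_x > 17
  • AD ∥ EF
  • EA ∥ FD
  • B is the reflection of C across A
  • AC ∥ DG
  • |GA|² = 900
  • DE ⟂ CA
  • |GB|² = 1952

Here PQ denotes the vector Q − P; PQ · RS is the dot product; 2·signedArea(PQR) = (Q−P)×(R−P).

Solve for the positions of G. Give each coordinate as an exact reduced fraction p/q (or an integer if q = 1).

1. G_x = 18  [DA ∥ GC ∩ AC ∥ DG]
2. G_y = 3  [DA ∥ GC ∩ AC ∥ DG]
   → G = (18, 3)

G = (18, 3)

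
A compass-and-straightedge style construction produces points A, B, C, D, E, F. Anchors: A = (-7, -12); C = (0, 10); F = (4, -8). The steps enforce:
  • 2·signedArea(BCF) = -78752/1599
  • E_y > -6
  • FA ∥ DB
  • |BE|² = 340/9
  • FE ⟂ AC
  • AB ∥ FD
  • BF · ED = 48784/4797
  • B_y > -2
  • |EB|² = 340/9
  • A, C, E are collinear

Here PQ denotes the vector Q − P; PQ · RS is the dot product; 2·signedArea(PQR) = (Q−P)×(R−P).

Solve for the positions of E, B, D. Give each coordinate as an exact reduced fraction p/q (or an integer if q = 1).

B = (-148/533, -1700/1599)
D = (5715/533, 4696/1599)
E = (-2576/533, -2766/533)

1. E_x = -2576/533  [A, C, E are collinear ∩ FE ⟂ AC]
2. E_y = -2766/533  [A, C, E are collinear ∩ FE ⟂ AC]
   → E = (-2576/533, -2766/533)
3. B_x = -148/533  [line 18·x + 4·y + 14792/1599 = 0 ∩ |BE|² = 340/9]
4. B_y = -1700/1599  [line 18·x + 4·y + 14792/1599 = 0 ∩ |BE|² = 340/9]
   → B = (-148/533, -1700/1599)
5. D_x = 5715/533  [FA ∥ DB ∩ AB ∥ FD]
6. D_y = 4696/1599  [FA ∥ DB ∩ AB ∥ FD]
   → D = (5715/533, 4696/1599)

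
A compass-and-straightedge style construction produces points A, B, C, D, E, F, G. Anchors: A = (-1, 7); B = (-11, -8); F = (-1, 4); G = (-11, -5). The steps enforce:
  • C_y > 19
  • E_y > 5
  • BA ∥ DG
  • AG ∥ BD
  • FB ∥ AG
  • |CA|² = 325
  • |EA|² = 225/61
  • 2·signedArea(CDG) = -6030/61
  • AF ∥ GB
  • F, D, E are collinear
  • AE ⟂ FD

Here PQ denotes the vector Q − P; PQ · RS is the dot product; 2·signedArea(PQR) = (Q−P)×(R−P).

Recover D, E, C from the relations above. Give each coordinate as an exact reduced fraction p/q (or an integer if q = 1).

1. D_x = -21  [BA ∥ DG ∩ AG ∥ BD]
2. D_y = -20  [BA ∥ DG ∩ AG ∥ BD]
   → D = (-21, -20)
3. E_x = 29/61  [F, D, E are collinear ∩ AE ⟂ FD]
4. E_y = 352/61  [F, D, E are collinear ∩ AE ⟂ FD]
   → E = (29/61, 352/61)
5. C_x = 729/61  [line -15·x + 10·y + -985/61 = 0 ∩ |CA|² = 325]
6. C_y = 1192/61  [line -15·x + 10·y + -985/61 = 0 ∩ |CA|² = 325]
   → C = (729/61, 1192/61)

C = (729/61, 1192/61)
D = (-21, -20)
E = (29/61, 352/61)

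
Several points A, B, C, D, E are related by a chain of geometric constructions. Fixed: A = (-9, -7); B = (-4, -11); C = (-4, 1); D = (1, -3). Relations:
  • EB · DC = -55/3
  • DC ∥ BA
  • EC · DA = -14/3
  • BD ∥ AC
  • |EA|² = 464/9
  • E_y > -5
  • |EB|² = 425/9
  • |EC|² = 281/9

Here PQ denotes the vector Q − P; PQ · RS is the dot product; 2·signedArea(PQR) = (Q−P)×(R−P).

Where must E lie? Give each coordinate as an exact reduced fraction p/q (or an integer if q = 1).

E = (-7/3, -13/3)

1. E_x = -7/3  [EC · DA = -14/3 ∩ EB · DC = -55/3]
2. E_y = -13/3  [EC · DA = -14/3 ∩ EB · DC = -55/3]
   → E = (-7/3, -13/3)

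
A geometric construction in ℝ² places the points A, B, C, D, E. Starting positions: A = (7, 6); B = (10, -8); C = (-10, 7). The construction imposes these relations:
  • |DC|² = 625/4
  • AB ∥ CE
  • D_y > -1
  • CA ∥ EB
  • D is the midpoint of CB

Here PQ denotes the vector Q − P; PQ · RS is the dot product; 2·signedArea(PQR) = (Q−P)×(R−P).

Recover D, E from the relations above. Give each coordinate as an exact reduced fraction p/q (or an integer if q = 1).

D = (0, -1/2)
E = (-7, -7)

1. D_x = 0  [D is the midpoint of CB]
2. D_y = -1/2  [D is the midpoint of CB]
   → D = (0, -1/2)
3. E_x = -7  [CA ∥ EB ∩ AB ∥ CE]
4. E_y = -7  [CA ∥ EB ∩ AB ∥ CE]
   → E = (-7, -7)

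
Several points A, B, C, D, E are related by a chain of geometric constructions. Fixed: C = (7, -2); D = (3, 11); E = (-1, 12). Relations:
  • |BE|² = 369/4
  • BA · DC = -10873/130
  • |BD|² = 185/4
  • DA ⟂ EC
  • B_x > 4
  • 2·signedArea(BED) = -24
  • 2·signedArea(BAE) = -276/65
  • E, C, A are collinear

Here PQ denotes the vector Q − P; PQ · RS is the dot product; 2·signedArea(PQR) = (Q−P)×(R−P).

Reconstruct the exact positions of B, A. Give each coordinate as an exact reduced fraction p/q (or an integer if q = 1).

A = (27/65, 619/65)
B = (5, 9/2)

1. B_x = 5  [line 1·x + 4·y + -23 = 0 ∩ |BE|² = 369/4]
2. B_y = 9/2  [line 1·x + 4·y + -23 = 0 ∩ |BE|² = 369/4]
   → B = (5, 9/2)
3. A_x = 27/65  [E, C, A are collinear ∩ DA ⟂ EC]
4. A_y = 619/65  [E, C, A are collinear ∩ DA ⟂ EC]
   → A = (27/65, 619/65)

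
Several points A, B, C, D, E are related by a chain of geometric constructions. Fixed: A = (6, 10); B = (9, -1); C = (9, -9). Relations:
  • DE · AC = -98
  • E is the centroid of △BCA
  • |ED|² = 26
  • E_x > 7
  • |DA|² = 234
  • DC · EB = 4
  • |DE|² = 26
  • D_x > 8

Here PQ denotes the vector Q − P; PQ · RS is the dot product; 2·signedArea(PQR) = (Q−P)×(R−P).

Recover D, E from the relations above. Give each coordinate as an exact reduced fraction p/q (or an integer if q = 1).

1. E_x = 8  [E is the centroid of △BCA]
2. E_y = 0  [E is the centroid of △BCA]
   → E = (8, 0)
3. D_x = 9  [DE · AC = -98 ∩ DC · EB = 4]
4. D_y = -5  [DE · AC = -98 ∩ DC · EB = 4]
   → D = (9, -5)

D = (9, -5)
E = (8, 0)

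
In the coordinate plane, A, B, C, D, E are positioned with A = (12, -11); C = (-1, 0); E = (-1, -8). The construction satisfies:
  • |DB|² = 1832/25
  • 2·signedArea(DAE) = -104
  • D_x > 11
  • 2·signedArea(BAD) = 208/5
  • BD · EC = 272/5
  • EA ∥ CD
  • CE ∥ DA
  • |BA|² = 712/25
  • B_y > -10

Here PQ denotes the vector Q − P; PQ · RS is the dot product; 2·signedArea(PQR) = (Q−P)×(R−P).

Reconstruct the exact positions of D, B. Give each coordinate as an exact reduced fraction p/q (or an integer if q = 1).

1. D_x = 12  [CE ∥ DA ∩ EA ∥ CD]
2. D_y = -3  [CE ∥ DA ∩ EA ∥ CD]
   → D = (12, -3)
3. B_x = 34/5  [BD · EC = 272/5 ∩ 2·signedArea(BAD) = 208/5]
4. B_y = -49/5  [BD · EC = 272/5 ∩ 2·signedArea(BAD) = 208/5]
   → B = (34/5, -49/5)

B = (34/5, -49/5)
D = (12, -3)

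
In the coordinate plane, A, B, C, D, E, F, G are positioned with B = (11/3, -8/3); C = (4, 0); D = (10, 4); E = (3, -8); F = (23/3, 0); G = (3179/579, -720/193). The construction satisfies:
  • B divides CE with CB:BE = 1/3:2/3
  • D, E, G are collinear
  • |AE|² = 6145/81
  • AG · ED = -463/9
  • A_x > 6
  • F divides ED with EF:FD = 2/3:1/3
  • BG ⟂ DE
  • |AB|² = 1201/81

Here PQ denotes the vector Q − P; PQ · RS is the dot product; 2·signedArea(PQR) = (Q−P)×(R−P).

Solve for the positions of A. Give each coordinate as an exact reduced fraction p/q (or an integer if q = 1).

1. A_x = 58/9  [line -7·x + -12·y + 406/9 = 0 ∩ |AB|² = 1201/81]
2. A_y = 0  [line -7·x + -12·y + 406/9 = 0 ∩ |AB|² = 1201/81]
   → A = (58/9, 0)

A = (58/9, 0)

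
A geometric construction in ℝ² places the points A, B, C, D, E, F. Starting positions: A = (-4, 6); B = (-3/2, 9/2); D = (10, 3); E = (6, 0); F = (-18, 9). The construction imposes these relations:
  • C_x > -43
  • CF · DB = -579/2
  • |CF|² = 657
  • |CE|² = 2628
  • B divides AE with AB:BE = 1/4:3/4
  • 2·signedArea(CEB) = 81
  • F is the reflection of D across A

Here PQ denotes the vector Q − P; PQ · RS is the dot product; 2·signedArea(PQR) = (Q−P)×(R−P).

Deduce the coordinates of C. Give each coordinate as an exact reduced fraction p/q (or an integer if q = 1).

C = (-42, 18)

1. C_x = -42  [2·signedArea(CEB) = 81 ∩ CF · DB = -579/2]
2. C_y = 18  [2·signedArea(CEB) = 81 ∩ CF · DB = -579/2]
   → C = (-42, 18)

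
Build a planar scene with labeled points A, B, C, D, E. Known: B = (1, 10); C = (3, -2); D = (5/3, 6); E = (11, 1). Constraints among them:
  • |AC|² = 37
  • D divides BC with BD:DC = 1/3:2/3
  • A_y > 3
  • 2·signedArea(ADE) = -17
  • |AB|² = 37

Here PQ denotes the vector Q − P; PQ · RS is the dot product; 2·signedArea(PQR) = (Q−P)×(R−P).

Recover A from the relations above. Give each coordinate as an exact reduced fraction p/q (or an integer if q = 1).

A = (2, 4)

1. A_x = 2  [line 5·x + 28/3·y + -142/3 = 0 ∩ |AC|² = 37]
2. A_y = 4  [line 5·x + 28/3·y + -142/3 = 0 ∩ |AC|² = 37]
   → A = (2, 4)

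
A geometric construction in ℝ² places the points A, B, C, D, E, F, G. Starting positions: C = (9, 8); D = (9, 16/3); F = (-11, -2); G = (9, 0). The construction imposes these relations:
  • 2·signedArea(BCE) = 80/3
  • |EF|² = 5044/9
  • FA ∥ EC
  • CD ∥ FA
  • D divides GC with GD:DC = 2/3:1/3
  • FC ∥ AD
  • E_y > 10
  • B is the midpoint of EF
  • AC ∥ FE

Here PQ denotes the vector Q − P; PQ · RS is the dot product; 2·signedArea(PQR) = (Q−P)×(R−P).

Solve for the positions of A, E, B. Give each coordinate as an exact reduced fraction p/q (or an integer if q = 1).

A = (-11, -14/3)
B = (-1, 13/3)
E = (9, 32/3)

1. A_x = -11  [FC ∥ AD ∩ CD ∥ FA]
2. A_y = -14/3  [FC ∥ AD ∩ CD ∥ FA]
   → A = (-11, -14/3)
3. E_x = 9  [FA ∥ EC ∩ AC ∥ FE]
4. E_y = 32/3  [FA ∥ EC ∩ AC ∥ FE]
   → E = (9, 32/3)
5. B_x = -1  [B is the midpoint of EF]
6. B_y = 13/3  [B is the midpoint of EF]
   → B = (-1, 13/3)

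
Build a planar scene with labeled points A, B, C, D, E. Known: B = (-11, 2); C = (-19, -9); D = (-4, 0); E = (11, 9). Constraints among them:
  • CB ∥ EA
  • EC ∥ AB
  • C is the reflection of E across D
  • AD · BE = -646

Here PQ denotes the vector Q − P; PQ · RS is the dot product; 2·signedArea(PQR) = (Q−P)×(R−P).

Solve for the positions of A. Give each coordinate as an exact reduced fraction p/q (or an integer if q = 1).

1. A_x = 19  [EC ∥ AB ∩ CB ∥ EA]
2. A_y = 20  [EC ∥ AB ∩ CB ∥ EA]
   → A = (19, 20)

A = (19, 20)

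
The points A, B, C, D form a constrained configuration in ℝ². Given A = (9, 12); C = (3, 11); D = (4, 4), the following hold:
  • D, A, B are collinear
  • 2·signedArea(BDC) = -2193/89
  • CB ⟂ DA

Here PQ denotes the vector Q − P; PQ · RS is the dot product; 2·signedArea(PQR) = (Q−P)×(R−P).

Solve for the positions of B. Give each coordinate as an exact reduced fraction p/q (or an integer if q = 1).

B = (611/89, 764/89)

1. B_x = 611/89  [D, A, B are collinear ∩ CB ⟂ DA]
2. B_y = 764/89  [D, A, B are collinear ∩ CB ⟂ DA]
   → B = (611/89, 764/89)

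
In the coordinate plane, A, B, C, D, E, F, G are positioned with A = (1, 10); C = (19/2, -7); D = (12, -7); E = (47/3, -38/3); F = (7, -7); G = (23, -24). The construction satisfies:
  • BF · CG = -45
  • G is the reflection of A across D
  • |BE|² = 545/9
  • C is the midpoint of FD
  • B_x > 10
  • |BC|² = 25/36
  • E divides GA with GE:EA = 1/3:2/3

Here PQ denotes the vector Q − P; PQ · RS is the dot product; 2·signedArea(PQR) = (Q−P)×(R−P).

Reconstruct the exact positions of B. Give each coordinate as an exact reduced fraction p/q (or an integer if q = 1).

1. B_x = 31/3  [line -27/2·x + 17·y + 517/2 = 0 ∩ |BC|² = 25/36]
2. B_y = -7  [line -27/2·x + 17·y + 517/2 = 0 ∩ |BC|² = 25/36]
   → B = (31/3, -7)

B = (31/3, -7)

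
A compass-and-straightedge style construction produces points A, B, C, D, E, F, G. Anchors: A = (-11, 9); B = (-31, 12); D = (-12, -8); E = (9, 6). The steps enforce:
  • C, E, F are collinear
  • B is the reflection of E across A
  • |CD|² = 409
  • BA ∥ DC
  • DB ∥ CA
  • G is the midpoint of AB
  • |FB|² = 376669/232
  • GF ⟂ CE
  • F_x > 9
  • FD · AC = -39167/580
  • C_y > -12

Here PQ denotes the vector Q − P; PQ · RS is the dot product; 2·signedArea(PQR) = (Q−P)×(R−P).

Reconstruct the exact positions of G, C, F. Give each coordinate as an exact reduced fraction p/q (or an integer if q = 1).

1. G_x = -21  [G is the midpoint of AB]
2. G_y = 21/2  [G is the midpoint of AB]
   → G = (-21, 21/2)
3. C_x = 8  [DB ∥ CA ∩ BA ∥ DC]
4. C_y = -11  [DB ∥ CA ∩ BA ∥ DC]
   → C = (8, -11)
5. F_x = 5313/580  [C, E, F are collinear ∩ GF ⟂ CE]
6. F_y = 5061/580  [C, E, F are collinear ∩ GF ⟂ CE]
   → F = (5313/580, 5061/580)

C = (8, -11)
F = (5313/580, 5061/580)
G = (-21, 21/2)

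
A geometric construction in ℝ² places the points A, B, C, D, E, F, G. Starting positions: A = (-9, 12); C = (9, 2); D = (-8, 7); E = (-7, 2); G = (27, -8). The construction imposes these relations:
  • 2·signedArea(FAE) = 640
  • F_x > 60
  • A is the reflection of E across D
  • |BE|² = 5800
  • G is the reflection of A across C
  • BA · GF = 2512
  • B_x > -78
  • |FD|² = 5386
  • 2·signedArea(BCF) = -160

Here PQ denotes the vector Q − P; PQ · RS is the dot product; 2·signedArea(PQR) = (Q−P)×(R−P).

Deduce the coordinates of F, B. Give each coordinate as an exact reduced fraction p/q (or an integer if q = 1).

1. F_x = 61  [line 10·x + 2·y + -574 = 0 ∩ |FD|² = 5386]
2. F_y = -18  [line 10·x + 2·y + -574 = 0 ∩ |FD|² = 5386]
   → F = (61, -18)
3. B_x = -77  [2·signedArea(BCF) = -160 ∩ BA · GF = 2512]
4. B_y = 32  [2·signedArea(BCF) = -160 ∩ BA · GF = 2512]
   → B = (-77, 32)

B = (-77, 32)
F = (61, -18)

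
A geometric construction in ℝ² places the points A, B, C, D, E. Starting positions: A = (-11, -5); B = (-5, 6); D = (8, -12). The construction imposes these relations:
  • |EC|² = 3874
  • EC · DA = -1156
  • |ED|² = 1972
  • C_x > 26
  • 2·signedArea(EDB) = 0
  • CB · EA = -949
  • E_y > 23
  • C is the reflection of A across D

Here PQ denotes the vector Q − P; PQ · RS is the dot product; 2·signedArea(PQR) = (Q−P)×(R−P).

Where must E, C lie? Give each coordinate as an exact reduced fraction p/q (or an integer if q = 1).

C = (27, -19)
E = (-18, 24)

1. E_x = -18  [line -18·x + -13·y + -12 = 0 ∩ |ED|² = 1972]
2. E_y = 24  [line -18·x + -13·y + -12 = 0 ∩ |ED|² = 1972]
   → E = (-18, 24)
3. C_x = 27  [C is the reflection of A across D]
4. C_y = -19  [C is the reflection of A across D]
   → C = (27, -19)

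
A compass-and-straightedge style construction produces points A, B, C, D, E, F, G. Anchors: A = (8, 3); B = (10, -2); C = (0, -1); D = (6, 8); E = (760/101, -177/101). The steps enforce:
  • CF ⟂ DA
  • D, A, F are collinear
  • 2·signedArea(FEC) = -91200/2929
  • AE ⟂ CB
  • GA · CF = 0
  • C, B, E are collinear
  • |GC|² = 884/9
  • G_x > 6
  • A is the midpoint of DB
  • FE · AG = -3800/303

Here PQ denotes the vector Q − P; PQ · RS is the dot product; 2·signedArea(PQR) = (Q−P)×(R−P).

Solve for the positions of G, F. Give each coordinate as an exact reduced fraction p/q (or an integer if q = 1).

F = (240/29, 67/29)
G = (20/3, 19/3)

1. F_x = 240/29  [D, A, F are collinear ∩ CF ⟂ DA]
2. F_y = 67/29  [D, A, F are collinear ∩ CF ⟂ DA]
   → F = (240/29, 67/29)
3. G_x = 20/3  [GA · CF = 0 ∩ FE · AG = -3800/303]
4. G_y = 19/3  [GA · CF = 0 ∩ FE · AG = -3800/303]
   → G = (20/3, 19/3)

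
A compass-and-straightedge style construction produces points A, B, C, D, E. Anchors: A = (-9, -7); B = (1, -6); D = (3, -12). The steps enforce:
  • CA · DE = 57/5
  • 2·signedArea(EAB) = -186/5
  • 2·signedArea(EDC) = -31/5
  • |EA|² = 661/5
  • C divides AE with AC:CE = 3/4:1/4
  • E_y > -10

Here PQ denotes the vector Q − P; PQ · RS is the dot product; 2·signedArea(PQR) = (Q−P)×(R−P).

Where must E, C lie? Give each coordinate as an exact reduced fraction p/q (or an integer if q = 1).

C = (-3/5, -179/20)
E = (11/5, -48/5)

1. E_x = 11/5  [line -1·x + 10·y + 491/5 = 0 ∩ |EA|² = 661/5]
2. E_y = -48/5  [line -1·x + 10·y + 491/5 = 0 ∩ |EA|² = 661/5]
   → E = (11/5, -48/5)
3. C_x = -3/5  [2·signedArea(EDC) = -31/5 ∩ C divides AE with AC:CE = 3/4:1/4]
4. C_y = -179/20  [2·signedArea(EDC) = -31/5 ∩ C divides AE with AC:CE = 3/4:1/4]
   → C = (-3/5, -179/20)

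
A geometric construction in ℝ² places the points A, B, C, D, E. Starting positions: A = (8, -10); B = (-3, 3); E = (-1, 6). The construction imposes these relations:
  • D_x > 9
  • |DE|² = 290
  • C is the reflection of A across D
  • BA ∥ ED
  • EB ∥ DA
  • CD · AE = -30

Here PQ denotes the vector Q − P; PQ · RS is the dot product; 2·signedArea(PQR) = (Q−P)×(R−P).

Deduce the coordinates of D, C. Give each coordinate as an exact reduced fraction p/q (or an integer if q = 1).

C = (12, -4)
D = (10, -7)

1. D_x = 10  [EB ∥ DA ∩ BA ∥ ED]
2. D_y = -7  [EB ∥ DA ∩ BA ∥ ED]
   → D = (10, -7)
3. C_x = 12  [C is the reflection of A across D]
4. C_y = -4  [C is the reflection of A across D]
   → C = (12, -4)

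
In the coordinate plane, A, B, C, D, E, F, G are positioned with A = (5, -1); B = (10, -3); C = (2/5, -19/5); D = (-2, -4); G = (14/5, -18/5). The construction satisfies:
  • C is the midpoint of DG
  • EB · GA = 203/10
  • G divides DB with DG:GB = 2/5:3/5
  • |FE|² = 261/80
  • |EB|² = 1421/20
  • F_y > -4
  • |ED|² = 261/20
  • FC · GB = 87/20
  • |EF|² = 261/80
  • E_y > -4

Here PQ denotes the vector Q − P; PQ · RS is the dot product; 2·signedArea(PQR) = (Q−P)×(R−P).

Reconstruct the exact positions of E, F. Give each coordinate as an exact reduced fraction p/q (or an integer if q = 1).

E = (8/5, -37/10)
F = (-1/5, -77/20)

1. E_x = 8/5  [line -11/5·x + -13/5·y + -61/10 = 0 ∩ |EB|² = 1421/20]
2. E_y = -37/10  [line -11/5·x + -13/5·y + -61/10 = 0 ∩ |EB|² = 1421/20]
   → E = (8/5, -37/10)
3. F_x = -1/5  [line -36/5·x + -3/5·y + -15/4 = 0 ∩ |EF|² = 261/80]
4. F_y = -77/20  [line -36/5·x + -3/5·y + -15/4 = 0 ∩ |EF|² = 261/80]
   → F = (-1/5, -77/20)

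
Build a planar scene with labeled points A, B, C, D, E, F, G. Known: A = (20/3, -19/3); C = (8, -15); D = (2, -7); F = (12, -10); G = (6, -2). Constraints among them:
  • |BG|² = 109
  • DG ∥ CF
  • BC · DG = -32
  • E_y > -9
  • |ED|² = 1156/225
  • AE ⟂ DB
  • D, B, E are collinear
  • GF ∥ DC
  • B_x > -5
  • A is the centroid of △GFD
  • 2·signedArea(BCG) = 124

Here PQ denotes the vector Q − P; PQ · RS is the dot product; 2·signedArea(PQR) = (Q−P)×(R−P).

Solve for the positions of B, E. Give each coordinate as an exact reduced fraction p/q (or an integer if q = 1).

B = (-4, 1)
E = (84/25, -661/75)

1. B_x = -4  [2·signedArea(BCG) = 124 ∩ BC · DG = -32]
2. B_y = 1  [2·signedArea(BCG) = 124 ∩ BC · DG = -32]
   → B = (-4, 1)
3. E_x = 84/25  [D, B, E are collinear ∩ AE ⟂ DB]
4. E_y = -661/75  [D, B, E are collinear ∩ AE ⟂ DB]
   → E = (84/25, -661/75)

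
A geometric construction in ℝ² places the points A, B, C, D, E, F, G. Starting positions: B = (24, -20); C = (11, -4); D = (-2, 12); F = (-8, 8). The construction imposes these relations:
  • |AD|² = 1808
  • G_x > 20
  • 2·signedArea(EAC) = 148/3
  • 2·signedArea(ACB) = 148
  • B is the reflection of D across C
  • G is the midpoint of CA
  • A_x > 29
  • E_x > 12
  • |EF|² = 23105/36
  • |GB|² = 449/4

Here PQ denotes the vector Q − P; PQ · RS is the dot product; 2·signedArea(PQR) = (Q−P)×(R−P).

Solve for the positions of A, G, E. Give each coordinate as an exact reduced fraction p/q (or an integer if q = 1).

A = (30, -16)
E = (73/6, -22/3)
G = (41/2, -10)

1. A_x = 30  [line 16·x + 13·y + -272 = 0 ∩ |AD|² = 1808]
2. A_y = -16  [line 16·x + 13·y + -272 = 0 ∩ |AD|² = 1808]
   → A = (30, -16)
3. G_x = 41/2  [G is the midpoint of CA]
4. G_y = -10  [G is the midpoint of CA]
   → G = (41/2, -10)
5. E_x = 73/6  [line -12·x + -19·y + 20/3 = 0 ∩ |EF|² = 23105/36]
6. E_y = -22/3  [line -12·x + -19·y + 20/3 = 0 ∩ |EF|² = 23105/36]
   → E = (73/6, -22/3)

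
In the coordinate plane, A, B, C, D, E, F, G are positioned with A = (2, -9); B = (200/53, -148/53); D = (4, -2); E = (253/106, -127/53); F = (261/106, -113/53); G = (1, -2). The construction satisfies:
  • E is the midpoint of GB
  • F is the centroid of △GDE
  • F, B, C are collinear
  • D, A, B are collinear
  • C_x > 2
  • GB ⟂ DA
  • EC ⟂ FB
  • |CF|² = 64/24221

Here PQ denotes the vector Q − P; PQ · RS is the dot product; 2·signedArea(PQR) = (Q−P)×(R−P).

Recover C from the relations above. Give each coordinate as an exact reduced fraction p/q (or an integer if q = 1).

1. C_x = 121501/48442  [F, B, C are collinear ∩ EC ⟂ FB]
2. C_y = -52201/24221  [F, B, C are collinear ∩ EC ⟂ FB]
   → C = (121501/48442, -52201/24221)

C = (121501/48442, -52201/24221)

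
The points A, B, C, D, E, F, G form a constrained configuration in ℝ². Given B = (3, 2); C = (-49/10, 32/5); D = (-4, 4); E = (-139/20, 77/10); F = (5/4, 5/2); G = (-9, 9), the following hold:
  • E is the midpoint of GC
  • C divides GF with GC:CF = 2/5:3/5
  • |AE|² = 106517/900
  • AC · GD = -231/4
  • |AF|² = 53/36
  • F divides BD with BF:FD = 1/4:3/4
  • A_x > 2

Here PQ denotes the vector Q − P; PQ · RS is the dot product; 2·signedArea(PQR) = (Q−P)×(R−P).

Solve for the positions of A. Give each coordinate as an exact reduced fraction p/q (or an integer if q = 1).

A = (29/12, 13/6)

1. A_x = 29/12  [line -5·x + 5·y + 5/4 = 0 ∩ |AF|² = 53/36]
2. A_y = 13/6  [line -5·x + 5·y + 5/4 = 0 ∩ |AF|² = 53/36]
   → A = (29/12, 13/6)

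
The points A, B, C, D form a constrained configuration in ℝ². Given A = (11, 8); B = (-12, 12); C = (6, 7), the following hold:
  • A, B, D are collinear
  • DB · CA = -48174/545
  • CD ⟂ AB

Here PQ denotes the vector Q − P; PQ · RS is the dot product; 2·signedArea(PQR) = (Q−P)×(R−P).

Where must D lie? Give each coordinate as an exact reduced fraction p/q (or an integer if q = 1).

D = (3442/545, 4804/545)

1. D_x = 3442/545  [A, B, D are collinear ∩ CD ⟂ AB]
2. D_y = 4804/545  [A, B, D are collinear ∩ CD ⟂ AB]
   → D = (3442/545, 4804/545)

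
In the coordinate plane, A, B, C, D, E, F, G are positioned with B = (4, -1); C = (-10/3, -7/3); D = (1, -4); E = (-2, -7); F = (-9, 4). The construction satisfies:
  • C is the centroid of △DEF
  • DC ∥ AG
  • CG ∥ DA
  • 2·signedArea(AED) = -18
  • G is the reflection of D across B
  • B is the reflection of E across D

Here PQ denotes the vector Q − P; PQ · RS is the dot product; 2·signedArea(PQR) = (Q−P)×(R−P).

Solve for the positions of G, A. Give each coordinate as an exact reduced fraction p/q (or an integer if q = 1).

A = (34/3, 1/3)
G = (7, 2)

1. G_x = 7  [G is the reflection of D across B]
2. G_y = 2  [G is the reflection of D across B]
   → G = (7, 2)
3. A_x = 34/3  [DC ∥ AG ∩ CG ∥ DA]
4. A_y = 1/3  [DC ∥ AG ∩ CG ∥ DA]
   → A = (34/3, 1/3)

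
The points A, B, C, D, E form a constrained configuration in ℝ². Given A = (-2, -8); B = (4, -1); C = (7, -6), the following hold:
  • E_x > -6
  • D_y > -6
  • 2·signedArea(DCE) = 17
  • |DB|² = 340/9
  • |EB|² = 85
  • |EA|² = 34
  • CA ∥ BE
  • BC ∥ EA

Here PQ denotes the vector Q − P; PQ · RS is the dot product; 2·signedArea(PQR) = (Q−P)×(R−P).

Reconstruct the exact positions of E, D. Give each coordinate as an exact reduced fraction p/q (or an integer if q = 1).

1. E_x = -5  [BC ∥ EA ∩ CA ∥ BE]
2. E_y = -3  [BC ∥ EA ∩ CA ∥ BE]
   → E = (-5, -3)
3. D_x = 0  [line -3·x + -12·y + -68 = 0 ∩ |DB|² = 340/9]
4. D_y = -17/3  [line -3·x + -12·y + -68 = 0 ∩ |DB|² = 340/9]
   → D = (0, -17/3)

D = (0, -17/3)
E = (-5, -3)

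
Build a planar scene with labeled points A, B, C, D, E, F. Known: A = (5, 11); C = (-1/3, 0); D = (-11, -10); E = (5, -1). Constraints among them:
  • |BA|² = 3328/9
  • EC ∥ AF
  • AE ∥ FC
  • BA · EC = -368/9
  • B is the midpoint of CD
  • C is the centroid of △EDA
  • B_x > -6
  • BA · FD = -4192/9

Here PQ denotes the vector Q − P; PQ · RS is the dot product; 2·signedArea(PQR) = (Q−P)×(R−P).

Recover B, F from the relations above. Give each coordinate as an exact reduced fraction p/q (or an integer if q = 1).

B = (-17/3, -5)
F = (-1/3, 12)

1. B_x = -17/3  [B is the midpoint of CD]
2. B_y = -5  [B is the midpoint of CD]
   → B = (-17/3, -5)
3. F_x = -1/3  [AE ∥ FC ∩ EC ∥ AF]
4. F_y = 12  [AE ∥ FC ∩ EC ∥ AF]
   → F = (-1/3, 12)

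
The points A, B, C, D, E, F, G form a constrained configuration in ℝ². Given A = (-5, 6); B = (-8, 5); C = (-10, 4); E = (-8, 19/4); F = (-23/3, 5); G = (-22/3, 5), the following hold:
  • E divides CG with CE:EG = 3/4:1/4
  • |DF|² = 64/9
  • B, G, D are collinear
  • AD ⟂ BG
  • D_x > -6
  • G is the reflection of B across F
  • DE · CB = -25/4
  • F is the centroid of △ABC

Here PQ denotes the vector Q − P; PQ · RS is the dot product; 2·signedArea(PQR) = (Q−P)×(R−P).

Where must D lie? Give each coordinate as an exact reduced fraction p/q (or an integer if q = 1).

1. D_x = -5  [B, G, D are collinear ∩ AD ⟂ BG]
2. D_y = 5  [B, G, D are collinear ∩ AD ⟂ BG]
   → D = (-5, 5)

D = (-5, 5)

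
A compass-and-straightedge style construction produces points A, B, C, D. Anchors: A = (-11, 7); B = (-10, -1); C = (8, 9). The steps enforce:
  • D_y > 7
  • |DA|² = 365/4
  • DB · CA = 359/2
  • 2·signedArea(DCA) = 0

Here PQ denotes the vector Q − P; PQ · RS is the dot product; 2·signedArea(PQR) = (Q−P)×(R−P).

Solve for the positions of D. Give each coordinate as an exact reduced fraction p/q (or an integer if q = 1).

1. D_x = -3/2  [2·signedArea(DCA) = 0 ∩ DB · CA = 359/2]
2. D_y = 8  [2·signedArea(DCA) = 0 ∩ DB · CA = 359/2]
   → D = (-3/2, 8)

D = (-3/2, 8)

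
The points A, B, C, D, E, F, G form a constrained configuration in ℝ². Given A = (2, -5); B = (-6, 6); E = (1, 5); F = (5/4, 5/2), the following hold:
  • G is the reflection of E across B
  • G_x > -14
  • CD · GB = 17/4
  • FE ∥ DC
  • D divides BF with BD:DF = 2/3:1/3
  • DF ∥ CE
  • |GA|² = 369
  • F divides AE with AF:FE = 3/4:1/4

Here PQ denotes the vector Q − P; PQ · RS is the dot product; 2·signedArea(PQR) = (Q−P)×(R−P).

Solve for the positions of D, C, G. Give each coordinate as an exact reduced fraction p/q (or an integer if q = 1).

1. D_x = -7/6  [D divides BF with BD:DF = 2/3:1/3]
2. D_y = 11/3  [D divides BF with BD:DF = 2/3:1/3]
   → D = (-7/6, 11/3)
3. C_x = -17/12  [DF ∥ CE ∩ FE ∥ DC]
4. C_y = 37/6  [DF ∥ CE ∩ FE ∥ DC]
   → C = (-17/12, 37/6)
5. G_x = -13  [G is the reflection of E across B]
6. G_y = 7  [G is the reflection of E across B]
   → G = (-13, 7)

C = (-17/12, 37/6)
D = (-7/6, 11/3)
G = (-13, 7)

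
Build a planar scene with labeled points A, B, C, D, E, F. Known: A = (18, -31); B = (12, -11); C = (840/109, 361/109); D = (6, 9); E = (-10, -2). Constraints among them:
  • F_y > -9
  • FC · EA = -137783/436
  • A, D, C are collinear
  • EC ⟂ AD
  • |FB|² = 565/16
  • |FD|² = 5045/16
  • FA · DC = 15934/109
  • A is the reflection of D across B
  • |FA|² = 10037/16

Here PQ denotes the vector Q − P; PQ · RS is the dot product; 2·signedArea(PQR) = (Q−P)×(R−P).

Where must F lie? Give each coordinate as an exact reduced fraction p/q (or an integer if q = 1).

1. F_x = 13/2  [FC · EA = -137783/436 ∩ FA · DC = 15934/109]
2. F_y = -35/4  [FC · EA = -137783/436 ∩ FA · DC = 15934/109]
   → F = (13/2, -35/4)

F = (13/2, -35/4)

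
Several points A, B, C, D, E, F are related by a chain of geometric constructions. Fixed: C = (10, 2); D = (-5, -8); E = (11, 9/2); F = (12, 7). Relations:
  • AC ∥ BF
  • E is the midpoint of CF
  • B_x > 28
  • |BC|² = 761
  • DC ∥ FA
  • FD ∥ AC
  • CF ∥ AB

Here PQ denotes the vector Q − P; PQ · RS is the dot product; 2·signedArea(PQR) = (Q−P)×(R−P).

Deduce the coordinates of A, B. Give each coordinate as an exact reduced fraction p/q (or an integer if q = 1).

A = (27, 17)
B = (29, 22)

1. A_x = 27  [FD ∥ AC ∩ DC ∥ FA]
2. A_y = 17  [FD ∥ AC ∩ DC ∥ FA]
   → A = (27, 17)
3. B_x = 29  [AC ∥ BF ∩ CF ∥ AB]
4. B_y = 22  [AC ∥ BF ∩ CF ∥ AB]
   → B = (29, 22)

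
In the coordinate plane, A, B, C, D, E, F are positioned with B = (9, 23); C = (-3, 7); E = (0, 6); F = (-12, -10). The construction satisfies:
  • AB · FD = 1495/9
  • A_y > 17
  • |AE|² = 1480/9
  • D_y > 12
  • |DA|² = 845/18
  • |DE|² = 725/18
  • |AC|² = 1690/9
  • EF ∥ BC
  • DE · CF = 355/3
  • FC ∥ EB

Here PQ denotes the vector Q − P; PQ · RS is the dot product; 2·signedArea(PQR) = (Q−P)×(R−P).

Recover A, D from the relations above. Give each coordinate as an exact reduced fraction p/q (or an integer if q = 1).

1. D_x = 3/2  [line 9·x + 17·y + -661/3 = 0 ∩ |DE|² = 725/18]
2. D_y = 73/6  [line 9·x + 17·y + -661/3 = 0 ∩ |DE|² = 725/18]
   → D = (3/2, 73/6)
3. A_x = 6  [line -27/2·x + -133/6·y + 4187/9 = 0 ∩ |AE|² = 1480/9]
4. A_y = 52/3  [line -27/2·x + -133/6·y + 4187/9 = 0 ∩ |AE|² = 1480/9]
   → A = (6, 52/3)

A = (6, 52/3)
D = (3/2, 73/6)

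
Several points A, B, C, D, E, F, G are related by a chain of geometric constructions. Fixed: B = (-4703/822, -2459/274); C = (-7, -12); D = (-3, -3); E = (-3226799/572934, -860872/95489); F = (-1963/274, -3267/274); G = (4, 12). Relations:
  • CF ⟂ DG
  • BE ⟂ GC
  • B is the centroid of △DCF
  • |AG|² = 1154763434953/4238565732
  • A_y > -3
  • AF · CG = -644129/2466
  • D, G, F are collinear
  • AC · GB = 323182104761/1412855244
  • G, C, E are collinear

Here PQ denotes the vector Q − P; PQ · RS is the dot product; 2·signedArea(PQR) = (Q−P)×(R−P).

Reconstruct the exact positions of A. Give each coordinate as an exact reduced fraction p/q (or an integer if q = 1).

1. A_x = -2519848/859401  [AC · GB = 323182104761/1412855244 ∩ AF · CG = -644129/2466]
2. A_y = -1707107/572934  [AC · GB = 323182104761/1412855244 ∩ AF · CG = -644129/2466]
   → A = (-2519848/859401, -1707107/572934)

A = (-2519848/859401, -1707107/572934)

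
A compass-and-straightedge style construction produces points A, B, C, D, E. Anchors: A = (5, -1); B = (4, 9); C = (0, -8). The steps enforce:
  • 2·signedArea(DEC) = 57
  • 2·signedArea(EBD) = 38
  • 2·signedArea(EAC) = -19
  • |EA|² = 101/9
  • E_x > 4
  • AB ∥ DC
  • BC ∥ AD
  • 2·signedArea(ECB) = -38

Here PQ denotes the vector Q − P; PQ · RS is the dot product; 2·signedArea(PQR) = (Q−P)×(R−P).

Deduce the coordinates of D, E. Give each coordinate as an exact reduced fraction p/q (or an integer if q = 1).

1. D_x = 1  [AB ∥ DC ∩ BC ∥ AD]
2. D_y = -18  [AB ∥ DC ∩ BC ∥ AD]
   → D = (1, -18)
3. E_x = 14/3  [2·signedArea(ECB) = -38 ∩ 2·signedArea(EAC) = -19]
4. E_y = 7/3  [2·signedArea(ECB) = -38 ∩ 2·signedArea(EAC) = -19]
   → E = (14/3, 7/3)

D = (1, -18)
E = (14/3, 7/3)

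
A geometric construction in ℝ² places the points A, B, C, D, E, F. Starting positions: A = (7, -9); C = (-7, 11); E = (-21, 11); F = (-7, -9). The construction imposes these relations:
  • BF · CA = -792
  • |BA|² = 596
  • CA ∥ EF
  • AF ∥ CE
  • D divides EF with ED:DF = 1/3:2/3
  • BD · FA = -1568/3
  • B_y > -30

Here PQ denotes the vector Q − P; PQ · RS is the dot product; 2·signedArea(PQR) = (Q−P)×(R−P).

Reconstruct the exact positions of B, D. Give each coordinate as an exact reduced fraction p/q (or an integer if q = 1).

1. B_x = 21  [line -14·x + 20·y + 874 = 0 ∩ |BA|² = 596]
2. B_y = -29  [line -14·x + 20·y + 874 = 0 ∩ |BA|² = 596]
   → B = (21, -29)
3. D_x = -49/3  [BD · FA = -1568/3 ∩ D divides EF with ED:DF = 1/3:2/3]
4. D_y = 13/3  [BD · FA = -1568/3 ∩ D divides EF with ED:DF = 1/3:2/3]
   → D = (-49/3, 13/3)

B = (21, -29)
D = (-49/3, 13/3)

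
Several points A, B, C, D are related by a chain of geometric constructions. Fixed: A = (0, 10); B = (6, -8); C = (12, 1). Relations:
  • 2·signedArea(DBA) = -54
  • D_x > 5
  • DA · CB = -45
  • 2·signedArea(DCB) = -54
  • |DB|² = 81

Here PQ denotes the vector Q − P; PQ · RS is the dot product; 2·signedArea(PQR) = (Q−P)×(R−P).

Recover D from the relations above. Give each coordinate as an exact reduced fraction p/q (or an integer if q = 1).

1. D_x = 6  [2·signedArea(DBA) = -54 ∩ 2·signedArea(DCB) = -54]
2. D_y = 1  [2·signedArea(DBA) = -54 ∩ 2·signedArea(DCB) = -54]
   → D = (6, 1)

D = (6, 1)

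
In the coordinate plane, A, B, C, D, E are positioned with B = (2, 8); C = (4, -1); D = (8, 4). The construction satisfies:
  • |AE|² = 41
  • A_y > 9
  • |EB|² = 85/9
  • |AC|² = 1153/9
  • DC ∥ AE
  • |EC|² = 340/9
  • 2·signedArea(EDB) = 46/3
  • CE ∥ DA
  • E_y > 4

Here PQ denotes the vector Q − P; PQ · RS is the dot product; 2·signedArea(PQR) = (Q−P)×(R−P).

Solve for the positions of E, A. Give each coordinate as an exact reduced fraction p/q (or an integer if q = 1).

A = (20/3, 10)
E = (8/3, 5)

1. E_x = 8/3  [line -4·x + -6·y + 122/3 = 0 ∩ |EC|² = 340/9]
2. E_y = 5  [line -4·x + -6·y + 122/3 = 0 ∩ |EC|² = 340/9]
   → E = (8/3, 5)
3. A_x = 20/3  [DC ∥ AE ∩ CE ∥ DA]
4. A_y = 10  [DC ∥ AE ∩ CE ∥ DA]
   → A = (20/3, 10)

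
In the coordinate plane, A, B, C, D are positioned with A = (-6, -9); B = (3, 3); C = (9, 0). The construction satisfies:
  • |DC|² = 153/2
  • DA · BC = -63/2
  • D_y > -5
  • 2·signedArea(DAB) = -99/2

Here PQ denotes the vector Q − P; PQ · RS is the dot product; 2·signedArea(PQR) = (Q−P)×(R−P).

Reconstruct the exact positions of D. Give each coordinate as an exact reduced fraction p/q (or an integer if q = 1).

D = (3/2, -9/2)

1. D_x = 3/2  [2·signedArea(DAB) = -99/2 ∩ DA · BC = -63/2]
2. D_y = -9/2  [2·signedArea(DAB) = -99/2 ∩ DA · BC = -63/2]
   → D = (3/2, -9/2)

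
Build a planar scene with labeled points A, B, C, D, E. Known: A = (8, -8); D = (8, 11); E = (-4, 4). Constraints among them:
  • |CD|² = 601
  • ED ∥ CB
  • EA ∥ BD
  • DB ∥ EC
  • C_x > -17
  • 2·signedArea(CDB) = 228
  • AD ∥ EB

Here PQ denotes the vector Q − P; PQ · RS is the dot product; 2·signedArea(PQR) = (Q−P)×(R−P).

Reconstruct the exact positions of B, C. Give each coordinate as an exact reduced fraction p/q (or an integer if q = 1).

1. B_x = -4  [EA ∥ BD ∩ AD ∥ EB]
2. B_y = 23  [EA ∥ BD ∩ AD ∥ EB]
   → B = (-4, 23)
3. C_x = -16  [ED ∥ CB ∩ DB ∥ EC]
4. C_y = 16  [ED ∥ CB ∩ DB ∥ EC]
   → C = (-16, 16)

B = (-4, 23)
C = (-16, 16)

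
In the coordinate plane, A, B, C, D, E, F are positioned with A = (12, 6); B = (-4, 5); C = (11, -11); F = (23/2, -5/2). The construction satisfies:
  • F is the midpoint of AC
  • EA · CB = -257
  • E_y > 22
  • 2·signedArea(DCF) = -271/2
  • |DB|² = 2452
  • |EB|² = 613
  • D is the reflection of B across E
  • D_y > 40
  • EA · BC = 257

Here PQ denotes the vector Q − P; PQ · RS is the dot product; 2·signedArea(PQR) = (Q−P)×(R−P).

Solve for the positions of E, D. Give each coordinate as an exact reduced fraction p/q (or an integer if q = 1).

1. E_x = 13  [line -15·x + 16·y + -173 = 0 ∩ |EB|² = 613]
2. E_y = 23  [line -15·x + 16·y + -173 = 0 ∩ |EB|² = 613]
   → E = (13, 23)
3. D_x = 30  [D is the reflection of B across E]
4. D_y = 41  [D is the reflection of B across E]
   → D = (30, 41)

D = (30, 41)
E = (13, 23)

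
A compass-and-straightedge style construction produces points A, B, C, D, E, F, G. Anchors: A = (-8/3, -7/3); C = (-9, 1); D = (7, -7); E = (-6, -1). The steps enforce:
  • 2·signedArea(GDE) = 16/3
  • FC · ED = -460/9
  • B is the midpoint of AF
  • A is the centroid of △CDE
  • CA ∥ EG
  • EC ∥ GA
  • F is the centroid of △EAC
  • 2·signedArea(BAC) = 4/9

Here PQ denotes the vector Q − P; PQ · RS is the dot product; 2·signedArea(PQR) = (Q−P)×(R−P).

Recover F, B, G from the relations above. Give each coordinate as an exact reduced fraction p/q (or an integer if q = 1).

B = (-77/18, -14/9)
F = (-53/9, -7/9)
G = (1/3, -13/3)

1. F_x = -53/9  [F is the centroid of △EAC]
2. F_y = -7/9  [F is the centroid of △EAC]
   → F = (-53/9, -7/9)
3. B_x = -77/18  [B is the midpoint of AF]
4. B_y = -14/9  [B is the midpoint of AF]
   → B = (-77/18, -14/9)
5. G_x = 1/3  [EC ∥ GA ∩ CA ∥ EG]
6. G_y = -13/3  [EC ∥ GA ∩ CA ∥ EG]
   → G = (1/3, -13/3)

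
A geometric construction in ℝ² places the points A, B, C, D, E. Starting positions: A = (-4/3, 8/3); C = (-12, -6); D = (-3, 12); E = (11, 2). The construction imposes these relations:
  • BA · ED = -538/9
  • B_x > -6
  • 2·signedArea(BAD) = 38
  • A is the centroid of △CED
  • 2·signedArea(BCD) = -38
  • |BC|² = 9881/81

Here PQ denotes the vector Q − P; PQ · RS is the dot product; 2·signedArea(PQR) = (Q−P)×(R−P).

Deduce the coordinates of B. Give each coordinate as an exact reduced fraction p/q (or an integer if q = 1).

1. B_x = -49/9  [2·signedArea(BAD) = 38 ∩ BA · ED = -538/9]
2. B_y = 26/9  [2·signedArea(BAD) = 38 ∩ BA · ED = -538/9]
   → B = (-49/9, 26/9)

B = (-49/9, 26/9)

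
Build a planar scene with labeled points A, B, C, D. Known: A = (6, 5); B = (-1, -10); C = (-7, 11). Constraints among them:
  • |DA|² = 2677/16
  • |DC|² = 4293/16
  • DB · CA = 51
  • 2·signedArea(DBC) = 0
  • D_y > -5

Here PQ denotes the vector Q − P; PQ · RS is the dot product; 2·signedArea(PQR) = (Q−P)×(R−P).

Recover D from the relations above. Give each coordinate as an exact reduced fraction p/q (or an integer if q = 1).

D = (-5/2, -19/4)

1. D_x = -5/2  [2·signedArea(DBC) = 0 ∩ DB · CA = 51]
2. D_y = -19/4  [2·signedArea(DBC) = 0 ∩ DB · CA = 51]
   → D = (-5/2, -19/4)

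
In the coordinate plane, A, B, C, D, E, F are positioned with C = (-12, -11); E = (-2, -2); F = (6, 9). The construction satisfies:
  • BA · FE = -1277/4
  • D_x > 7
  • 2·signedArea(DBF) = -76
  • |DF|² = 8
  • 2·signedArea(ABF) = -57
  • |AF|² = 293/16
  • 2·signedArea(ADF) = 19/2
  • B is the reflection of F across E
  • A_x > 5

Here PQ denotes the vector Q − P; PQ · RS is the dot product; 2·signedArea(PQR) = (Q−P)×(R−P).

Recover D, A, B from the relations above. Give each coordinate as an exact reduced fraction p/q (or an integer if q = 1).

A = (11/2, 19/4)
B = (-10, -13)
D = (8, 7)

1. B_x = -10  [B is the reflection of F across E]
2. B_y = -13  [B is the reflection of F across E]
   → B = (-10, -13)
3. A_x = 11/2  [2·signedArea(ABF) = -57 ∩ BA · FE = -1277/4]
4. A_y = 19/4  [2·signedArea(ABF) = -57 ∩ BA · FE = -1277/4]
   → A = (11/2, 19/4)
5. D_x = 8  [2·signedArea(DBF) = -76 ∩ 2·signedArea(ADF) = 19/2]
6. D_y = 7  [2·signedArea(DBF) = -76 ∩ 2·signedArea(ADF) = 19/2]
   → D = (8, 7)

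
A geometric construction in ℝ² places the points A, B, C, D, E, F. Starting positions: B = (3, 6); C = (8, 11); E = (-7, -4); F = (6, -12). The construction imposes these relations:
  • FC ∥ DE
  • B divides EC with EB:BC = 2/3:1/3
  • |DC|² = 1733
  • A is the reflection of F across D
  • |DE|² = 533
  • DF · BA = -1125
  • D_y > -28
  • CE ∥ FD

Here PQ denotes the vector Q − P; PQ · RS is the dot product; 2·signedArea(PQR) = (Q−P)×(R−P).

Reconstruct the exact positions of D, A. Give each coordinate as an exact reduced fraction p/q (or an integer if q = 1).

A = (-24, -42)
D = (-9, -27)

1. D_x = -9  [FC ∥ DE ∩ CE ∥ FD]
2. D_y = -27  [FC ∥ DE ∩ CE ∥ FD]
   → D = (-9, -27)
3. A_x = -24  [A is the reflection of F across D]
4. A_y = -42  [A is the reflection of F across D]
   → A = (-24, -42)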